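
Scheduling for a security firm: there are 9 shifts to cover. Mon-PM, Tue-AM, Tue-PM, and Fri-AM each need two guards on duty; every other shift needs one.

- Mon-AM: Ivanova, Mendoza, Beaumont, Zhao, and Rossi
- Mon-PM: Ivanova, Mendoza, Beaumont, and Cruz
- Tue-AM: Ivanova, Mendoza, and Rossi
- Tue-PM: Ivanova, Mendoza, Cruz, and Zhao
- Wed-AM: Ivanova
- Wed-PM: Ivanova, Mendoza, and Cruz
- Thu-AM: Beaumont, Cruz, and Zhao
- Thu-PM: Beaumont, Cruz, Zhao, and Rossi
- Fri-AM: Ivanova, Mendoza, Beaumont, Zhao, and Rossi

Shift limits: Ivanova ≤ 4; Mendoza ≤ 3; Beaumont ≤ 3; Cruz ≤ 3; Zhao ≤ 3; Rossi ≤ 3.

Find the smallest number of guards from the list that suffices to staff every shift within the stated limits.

4

13 slots to fill and no one can take more than 4, so at least ⌈13/4⌉ = 4 guards are needed.
Ivanova, Mendoza, Beaumont, and Cruz alone can cover everything: Mon-AM→Ivanova, Mon-PM→Mendoza+Cruz, Tue-AM→Ivanova+Mendoza, Tue-PM→Ivanova+Cruz, Wed-AM→Ivanova, Wed-PM→Cruz, Thu-AM→Beaumont, Thu-PM→Beaumont, Fri-AM→Mendoza+Beaumont.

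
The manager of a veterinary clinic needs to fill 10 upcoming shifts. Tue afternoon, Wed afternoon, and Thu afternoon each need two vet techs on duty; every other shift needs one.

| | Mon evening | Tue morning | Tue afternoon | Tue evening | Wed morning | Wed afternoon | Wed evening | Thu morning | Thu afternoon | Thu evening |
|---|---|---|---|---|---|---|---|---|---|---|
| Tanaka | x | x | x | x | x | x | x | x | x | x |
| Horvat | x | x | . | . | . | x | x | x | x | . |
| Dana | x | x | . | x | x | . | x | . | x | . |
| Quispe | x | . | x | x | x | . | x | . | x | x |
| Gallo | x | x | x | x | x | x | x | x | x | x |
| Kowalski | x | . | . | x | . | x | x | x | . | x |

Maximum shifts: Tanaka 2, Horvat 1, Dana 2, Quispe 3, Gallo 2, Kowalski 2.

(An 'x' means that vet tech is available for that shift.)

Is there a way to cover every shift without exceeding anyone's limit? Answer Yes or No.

Total capacity is 2+1+2+3+2+2 = 12 but 13 worker-slots are needed — infeasible.

No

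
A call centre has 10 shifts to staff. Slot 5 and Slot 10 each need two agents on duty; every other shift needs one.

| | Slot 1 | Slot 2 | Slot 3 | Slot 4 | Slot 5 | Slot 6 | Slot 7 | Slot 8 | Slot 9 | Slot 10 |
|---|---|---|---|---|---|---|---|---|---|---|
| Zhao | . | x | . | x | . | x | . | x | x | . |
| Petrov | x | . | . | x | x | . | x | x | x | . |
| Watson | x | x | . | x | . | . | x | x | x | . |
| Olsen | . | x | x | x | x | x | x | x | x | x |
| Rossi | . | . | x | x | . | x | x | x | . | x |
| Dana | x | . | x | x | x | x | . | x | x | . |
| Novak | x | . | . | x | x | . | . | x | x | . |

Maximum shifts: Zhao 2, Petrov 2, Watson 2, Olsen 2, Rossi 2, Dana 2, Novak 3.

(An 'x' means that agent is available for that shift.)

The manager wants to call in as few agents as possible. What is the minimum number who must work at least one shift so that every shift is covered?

12 slots to fill and no one can take more than 3, so at least ⌈12/3⌉ = 4 agents are needed.
Any 5 agents together have capacity at most 3+2+2+2+2 = 11 < 12 slots, so 5 can never suffice.
Zhao, Petrov, Watson, Olsen, Rossi, and Dana alone can cover everything: Slot 1→Petrov, Slot 2→Zhao, Slot 3→Olsen, Slot 4→Rossi, Slot 5→Petrov+Dana, Slot 6→Zhao, Slot 7→Watson, Slot 8→Dana, Slot 9→Watson, Slot 10→Olsen+Rossi.

6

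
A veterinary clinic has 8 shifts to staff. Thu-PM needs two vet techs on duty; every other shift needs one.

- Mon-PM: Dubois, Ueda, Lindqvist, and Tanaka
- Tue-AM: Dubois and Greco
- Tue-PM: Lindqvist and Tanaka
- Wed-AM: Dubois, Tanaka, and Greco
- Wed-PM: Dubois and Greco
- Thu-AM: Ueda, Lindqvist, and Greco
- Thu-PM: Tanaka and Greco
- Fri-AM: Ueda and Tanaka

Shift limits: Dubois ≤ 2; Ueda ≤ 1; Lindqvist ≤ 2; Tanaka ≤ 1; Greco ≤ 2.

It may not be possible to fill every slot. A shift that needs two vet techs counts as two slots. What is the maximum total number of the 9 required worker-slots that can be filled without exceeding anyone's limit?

Total capacity across all vet techs is 2+1+2+1+2 = 8, and 9 slots are needed, so at most 8 can be filled.
An assignment achieving 8: Tue-AM→Dubois, Tue-PM→Lindqvist, Wed-AM→Greco, Wed-PM→Dubois, Thu-AM→Lindqvist, Thu-PM→Tanaka+Greco, Fri-AM→Ueda.
Loads: Dubois 2/2, Ueda 1/1, Lindqvist 2/2, Tanaka 1/1, Greco 2/2.

8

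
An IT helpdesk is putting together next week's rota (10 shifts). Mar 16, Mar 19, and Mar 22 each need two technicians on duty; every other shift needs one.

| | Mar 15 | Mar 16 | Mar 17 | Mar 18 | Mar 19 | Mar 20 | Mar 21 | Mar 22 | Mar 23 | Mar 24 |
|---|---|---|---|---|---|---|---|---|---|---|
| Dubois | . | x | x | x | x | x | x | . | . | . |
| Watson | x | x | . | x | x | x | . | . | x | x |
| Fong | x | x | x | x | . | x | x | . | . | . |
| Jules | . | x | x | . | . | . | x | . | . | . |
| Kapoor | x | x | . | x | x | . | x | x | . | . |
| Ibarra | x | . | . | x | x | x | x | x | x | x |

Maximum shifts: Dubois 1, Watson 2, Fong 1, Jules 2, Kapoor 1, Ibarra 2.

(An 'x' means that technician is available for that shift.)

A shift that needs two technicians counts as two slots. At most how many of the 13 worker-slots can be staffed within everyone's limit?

9

Total capacity across all technicians is 1+2+1+2+1+2 = 9, and 13 slots are needed, so at most 9 can be filled.
An assignment achieving 9: Mar 15→Fong, Mar 16→Jules, Mar 17→Dubois, Mar 19→Ibarra, Mar 21→Jules, Mar 22→Kapoor+Ibarra, Mar 23→Watson, Mar 24→Watson.
Loads: Dubois 1/1, Watson 2/2, Fong 1/1, Jules 2/2, Kapoor 1/1, Ibarra 2/2.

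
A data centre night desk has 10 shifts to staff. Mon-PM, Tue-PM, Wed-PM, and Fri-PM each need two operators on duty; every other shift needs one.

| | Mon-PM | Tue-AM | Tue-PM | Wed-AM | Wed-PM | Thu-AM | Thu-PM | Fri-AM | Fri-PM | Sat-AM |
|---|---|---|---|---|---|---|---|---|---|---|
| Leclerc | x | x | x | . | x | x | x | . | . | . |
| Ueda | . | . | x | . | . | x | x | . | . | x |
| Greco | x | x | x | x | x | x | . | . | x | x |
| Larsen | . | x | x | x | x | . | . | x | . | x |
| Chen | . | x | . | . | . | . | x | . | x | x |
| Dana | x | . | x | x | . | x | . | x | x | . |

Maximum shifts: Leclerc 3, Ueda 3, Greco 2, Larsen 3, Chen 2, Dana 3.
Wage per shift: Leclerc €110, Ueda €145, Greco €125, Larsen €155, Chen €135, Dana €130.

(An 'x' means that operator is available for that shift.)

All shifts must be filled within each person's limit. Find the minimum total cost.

Picking the cheapest available operator for each shift independently would cost €1670, but that ignores the shift limits.
An optimal schedule: Mon-PM→Leclerc+Greco, Tue-AM→Chen, Tue-PM→Dana+Ueda, Wed-AM→Greco, Wed-PM→Leclerc+Larsen, Thu-AM→Ueda, Thu-PM→Leclerc, Fri-AM→Dana, Fri-PM→Dana+Chen, Sat-AM→Ueda.
Total: 110 + 125 + 135 + 130 + 145 + 125 + 110 + 155 + 145 + 110 + 130 + 130 + 135 + 145 = €1830.

€1830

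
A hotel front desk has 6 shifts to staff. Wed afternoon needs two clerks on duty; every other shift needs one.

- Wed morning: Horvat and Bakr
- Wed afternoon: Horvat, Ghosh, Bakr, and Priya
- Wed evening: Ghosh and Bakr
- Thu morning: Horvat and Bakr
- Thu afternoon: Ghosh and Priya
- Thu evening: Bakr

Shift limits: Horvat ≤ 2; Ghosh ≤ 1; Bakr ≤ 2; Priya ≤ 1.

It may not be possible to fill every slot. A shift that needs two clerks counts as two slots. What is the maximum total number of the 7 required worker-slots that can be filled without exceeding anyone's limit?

6

Total capacity across all clerks is 2+1+2+1 = 6, and 7 slots are needed, so at most 6 can be filled.
An assignment achieving 6: Wed morning→Horvat, Wed afternoon→Bakr, Wed evening→Ghosh, Thu morning→Horvat, Thu afternoon→Priya, Thu evening→Bakr.
Loads: Horvat 2/2, Ghosh 1/1, Bakr 2/2, Priya 1/1.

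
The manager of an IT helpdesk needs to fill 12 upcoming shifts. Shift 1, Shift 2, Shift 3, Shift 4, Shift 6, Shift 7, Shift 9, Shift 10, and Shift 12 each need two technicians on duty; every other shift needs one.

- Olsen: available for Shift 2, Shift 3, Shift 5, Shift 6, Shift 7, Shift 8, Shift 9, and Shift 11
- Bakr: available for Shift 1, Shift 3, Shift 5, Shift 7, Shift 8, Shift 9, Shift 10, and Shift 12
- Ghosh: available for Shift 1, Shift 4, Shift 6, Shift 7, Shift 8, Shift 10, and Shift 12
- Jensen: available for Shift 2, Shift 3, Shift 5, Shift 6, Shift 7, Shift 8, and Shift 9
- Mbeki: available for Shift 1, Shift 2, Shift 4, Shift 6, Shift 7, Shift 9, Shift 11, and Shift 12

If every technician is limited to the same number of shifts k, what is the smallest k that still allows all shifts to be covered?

With 5 technicians and 21 worker-slots to fill, someone must work at least ⌈21/5⌉ = 5 shifts, so k ≥ 5.
k = 5 works: Shift 1→Bakr+Ghosh, Shift 2→Olsen+Jensen, Shift 3→Olsen+Bakr, Shift 4→Ghosh+Mbeki, Shift 5→Olsen, Shift 6→Ghosh+Jensen, Shift 7→Jensen+Mbeki, Shift 8→Olsen, Shift 9→Bakr+Jensen, Shift 10→Bakr+Ghosh, Shift 11→Olsen, Shift 12→Bakr+Ghosh.
Loads: Olsen 5, Bakr 5, Ghosh 5, Jensen 4, Mbeki 2 — all ≤ 5.

5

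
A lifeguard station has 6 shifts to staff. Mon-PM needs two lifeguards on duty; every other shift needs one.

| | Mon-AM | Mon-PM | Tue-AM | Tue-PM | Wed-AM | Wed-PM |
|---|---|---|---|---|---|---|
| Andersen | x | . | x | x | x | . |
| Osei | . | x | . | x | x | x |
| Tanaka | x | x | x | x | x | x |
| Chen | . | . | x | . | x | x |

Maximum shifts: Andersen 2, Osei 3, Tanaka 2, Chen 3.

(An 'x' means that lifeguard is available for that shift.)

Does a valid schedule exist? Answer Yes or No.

Yes

Mon-PM can only be covered by Osei and Tanaka, so that assignment is forced.
One valid schedule: Mon-AM→Andersen, Mon-PM→Osei+Tanaka, Tue-AM→Andersen, Tue-PM→Osei, Wed-AM→Tanaka, Wed-PM→Osei.
Loads: Andersen 2/2, Osei 3/3, Tanaka 2/2, Chen 0/3 — all within limits.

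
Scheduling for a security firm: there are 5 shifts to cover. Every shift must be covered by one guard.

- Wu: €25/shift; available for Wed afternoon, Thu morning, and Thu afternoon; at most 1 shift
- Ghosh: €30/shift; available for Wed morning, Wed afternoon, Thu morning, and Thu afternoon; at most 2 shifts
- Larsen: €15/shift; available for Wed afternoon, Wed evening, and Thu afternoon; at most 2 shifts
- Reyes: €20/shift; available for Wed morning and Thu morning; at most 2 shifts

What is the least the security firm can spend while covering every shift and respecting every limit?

Wed evening can only be covered by Larsen, so that assignment is forced.
Picking the cheapest available guard for each shift independently would cost €85, but that ignores the shift limits.
An optimal schedule: Wed morning→Reyes, Wed afternoon→Larsen, Wed evening→Larsen, Thu morning→Reyes, Thu afternoon→Wu.
Total: 20 + 15 + 15 + 20 + 25 = €95.

€95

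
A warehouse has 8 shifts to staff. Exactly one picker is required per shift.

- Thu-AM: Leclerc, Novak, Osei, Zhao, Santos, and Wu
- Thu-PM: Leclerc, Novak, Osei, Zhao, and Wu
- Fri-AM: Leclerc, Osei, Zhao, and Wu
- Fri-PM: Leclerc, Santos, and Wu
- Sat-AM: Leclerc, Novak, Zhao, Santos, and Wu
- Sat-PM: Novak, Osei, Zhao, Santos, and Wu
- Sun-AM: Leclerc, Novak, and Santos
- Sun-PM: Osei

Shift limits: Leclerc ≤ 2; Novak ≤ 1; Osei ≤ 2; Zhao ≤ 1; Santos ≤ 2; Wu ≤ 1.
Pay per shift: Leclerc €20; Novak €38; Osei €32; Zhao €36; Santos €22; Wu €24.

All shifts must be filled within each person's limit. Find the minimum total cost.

€208

Sun-PM can only be covered by Osei, so that assignment is forced.
Picking the cheapest available picker for each shift independently would cost €174, but that ignores the shift limits.
An optimal schedule: Thu-AM→Zhao, Thu-PM→Osei, Fri-AM→Wu, Fri-PM→Leclerc, Sat-AM→Santos, Sat-PM→Santos, Sun-AM→Leclerc, Sun-PM→Osei.
Total: 36 + 32 + 24 + 20 + 22 + 22 + 20 + 32 = €208.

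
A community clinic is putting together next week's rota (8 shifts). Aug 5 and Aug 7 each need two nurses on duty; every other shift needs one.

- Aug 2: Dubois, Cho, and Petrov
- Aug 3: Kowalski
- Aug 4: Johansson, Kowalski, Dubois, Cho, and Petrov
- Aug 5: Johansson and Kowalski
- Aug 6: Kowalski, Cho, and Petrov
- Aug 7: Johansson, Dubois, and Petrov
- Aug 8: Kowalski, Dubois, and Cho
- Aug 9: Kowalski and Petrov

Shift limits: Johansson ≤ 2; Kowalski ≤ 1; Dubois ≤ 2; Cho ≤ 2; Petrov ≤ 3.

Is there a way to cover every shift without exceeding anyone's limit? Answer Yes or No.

No

Total capacity is 10 and 10 slots are needed, so capacity alone doesn't rule it out.
Shifts {Aug 3, Aug 5} need 3 worker-slots in total, but the nurses available for any of those shifts (Johansson and Kowalski) can supply at most 2 among them. So no valid schedule exists.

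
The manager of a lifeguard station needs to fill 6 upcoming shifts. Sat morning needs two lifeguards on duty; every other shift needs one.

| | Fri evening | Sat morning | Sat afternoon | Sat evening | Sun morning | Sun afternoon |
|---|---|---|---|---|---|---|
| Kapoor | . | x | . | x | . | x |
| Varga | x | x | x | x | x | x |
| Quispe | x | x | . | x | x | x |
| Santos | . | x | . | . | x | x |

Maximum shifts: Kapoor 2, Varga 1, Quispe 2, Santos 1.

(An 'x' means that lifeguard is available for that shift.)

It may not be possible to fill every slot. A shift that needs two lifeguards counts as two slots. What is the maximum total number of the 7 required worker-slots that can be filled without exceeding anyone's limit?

Total capacity across all lifeguards is 2+1+2+1 = 6, and 7 slots are needed, so at most 6 can be filled.
An assignment achieving 6: Fri evening→Quispe, Sat morning→Kapoor+Santos, Sat afternoon→Varga, Sat evening→Kapoor, Sun morning→Quispe.
Loads: Kapoor 2/2, Varga 1/1, Quispe 2/2, Santos 1/1.

6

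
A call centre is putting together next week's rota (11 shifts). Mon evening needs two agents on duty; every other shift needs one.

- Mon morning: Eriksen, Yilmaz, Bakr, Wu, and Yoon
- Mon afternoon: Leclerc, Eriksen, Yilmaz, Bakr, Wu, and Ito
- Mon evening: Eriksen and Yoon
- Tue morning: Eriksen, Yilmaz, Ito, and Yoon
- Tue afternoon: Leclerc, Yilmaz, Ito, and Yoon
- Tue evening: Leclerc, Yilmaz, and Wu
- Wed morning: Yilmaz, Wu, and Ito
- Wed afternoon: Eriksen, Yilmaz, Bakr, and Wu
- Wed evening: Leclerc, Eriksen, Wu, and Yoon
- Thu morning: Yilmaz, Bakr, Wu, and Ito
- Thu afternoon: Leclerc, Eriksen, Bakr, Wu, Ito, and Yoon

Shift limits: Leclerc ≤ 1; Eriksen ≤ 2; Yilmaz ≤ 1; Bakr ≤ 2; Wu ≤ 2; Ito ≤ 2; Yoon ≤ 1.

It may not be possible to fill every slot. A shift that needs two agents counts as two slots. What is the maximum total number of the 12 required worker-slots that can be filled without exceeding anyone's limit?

11

Total capacity across all agents is 1+2+1+2+2+2+1 = 11, and 12 slots are needed, so at most 11 can be filled.
An assignment achieving 11: Mon morning→Wu, Mon afternoon→Ito, Mon evening→Eriksen+Yoon, Tue morning→Eriksen, Tue afternoon→Ito, Tue evening→Leclerc, Wed morning→Yilmaz, Wed afternoon→Bakr, Wed evening→Wu, Thu morning→Bakr.
Loads: Leclerc 1/1, Eriksen 2/2, Yilmaz 1/1, Bakr 2/2, Wu 2/2, Ito 2/2, Yoon 1/1.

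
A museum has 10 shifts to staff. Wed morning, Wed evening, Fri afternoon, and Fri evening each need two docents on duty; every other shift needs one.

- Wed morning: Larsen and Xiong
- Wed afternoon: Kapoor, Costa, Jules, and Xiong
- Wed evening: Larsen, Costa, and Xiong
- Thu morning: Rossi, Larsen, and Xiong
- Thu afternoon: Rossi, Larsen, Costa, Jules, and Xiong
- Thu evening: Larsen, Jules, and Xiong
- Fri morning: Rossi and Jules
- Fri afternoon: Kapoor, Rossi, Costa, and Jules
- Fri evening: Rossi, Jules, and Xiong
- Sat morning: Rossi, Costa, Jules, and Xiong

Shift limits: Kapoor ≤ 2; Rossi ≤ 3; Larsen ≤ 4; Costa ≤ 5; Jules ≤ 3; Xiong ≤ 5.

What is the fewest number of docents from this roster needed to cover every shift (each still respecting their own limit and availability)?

14 slots to fill and no one can take more than 5, so at least ⌈14/5⌉ = 3 docents are needed.
Shifts {Wed morning, Fri afternoon} need 4 slots, but among the docents available for them (Kapoor, Rossi, Larsen, Costa, Jules, and Xiong) any 3 together supply at most 3. So 3 docents are not enough.
Kapoor, Rossi, Larsen, and Xiong alone can cover everything: Wed morning→Larsen+Xiong, Wed afternoon→Kapoor, Wed evening→Larsen+Xiong, Thu morning→Larsen, Thu afternoon→Xiong, Thu evening→Larsen, Fri morning→Rossi, Fri afternoon→Kapoor+Rossi, Fri evening→Rossi+Xiong, Sat morning→Xiong.

4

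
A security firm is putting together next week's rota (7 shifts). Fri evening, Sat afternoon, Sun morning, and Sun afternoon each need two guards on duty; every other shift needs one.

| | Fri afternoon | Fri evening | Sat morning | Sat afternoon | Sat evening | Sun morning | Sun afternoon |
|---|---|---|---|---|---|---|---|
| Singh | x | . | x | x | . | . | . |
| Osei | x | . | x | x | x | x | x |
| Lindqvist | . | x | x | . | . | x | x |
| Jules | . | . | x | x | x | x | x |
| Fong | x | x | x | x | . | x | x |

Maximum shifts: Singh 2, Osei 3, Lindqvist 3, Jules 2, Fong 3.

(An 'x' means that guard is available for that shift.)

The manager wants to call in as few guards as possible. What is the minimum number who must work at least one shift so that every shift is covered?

11 slots to fill and no one can take more than 3, so at least ⌈11/3⌉ = 4 guards are needed.
Singh, Osei, Lindqvist, and Fong alone can cover everything: Fri afternoon→Singh, Fri evening→Lindqvist+Fong, Sat morning→Fong, Sat afternoon→Singh+Osei, Sat evening→Osei, Sun morning→Osei+Lindqvist, Sun afternoon→Lindqvist+Fong.

4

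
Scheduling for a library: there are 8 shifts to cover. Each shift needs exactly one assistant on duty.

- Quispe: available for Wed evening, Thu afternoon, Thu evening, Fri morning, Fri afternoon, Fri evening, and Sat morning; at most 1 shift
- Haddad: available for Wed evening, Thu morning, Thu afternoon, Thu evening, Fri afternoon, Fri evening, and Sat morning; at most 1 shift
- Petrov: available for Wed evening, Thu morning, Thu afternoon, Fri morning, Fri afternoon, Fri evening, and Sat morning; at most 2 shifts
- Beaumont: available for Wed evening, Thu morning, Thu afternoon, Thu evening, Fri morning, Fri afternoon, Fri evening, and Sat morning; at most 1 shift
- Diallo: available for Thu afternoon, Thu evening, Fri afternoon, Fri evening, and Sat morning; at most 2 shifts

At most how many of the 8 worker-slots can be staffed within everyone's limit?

7

Total capacity across all assistants is 1+1+2+1+2 = 7, and 8 slots are needed, so at most 7 can be filled.
An assignment achieving 7: Wed evening→Petrov, Thu morning→Haddad, Thu afternoon→Petrov, Thu evening→Beaumont, Fri morning→Quispe, Fri afternoon→Diallo, Fri evening→Diallo.
Loads: Quispe 1/1, Haddad 1/1, Petrov 2/2, Beaumont 1/1, Diallo 2/2.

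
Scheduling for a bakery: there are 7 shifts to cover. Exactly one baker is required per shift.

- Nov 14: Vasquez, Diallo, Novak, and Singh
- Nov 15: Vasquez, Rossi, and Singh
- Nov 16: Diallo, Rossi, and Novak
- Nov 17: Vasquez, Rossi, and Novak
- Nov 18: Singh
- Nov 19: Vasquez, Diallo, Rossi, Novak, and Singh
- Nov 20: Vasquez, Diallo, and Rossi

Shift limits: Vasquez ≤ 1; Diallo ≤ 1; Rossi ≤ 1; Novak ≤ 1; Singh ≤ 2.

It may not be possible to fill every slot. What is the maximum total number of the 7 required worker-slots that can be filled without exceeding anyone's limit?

Total capacity across all bakers is 1+1+1+1+2 = 6, and 7 slots are needed, so at most 6 can be filled.
An assignment achieving 6: Nov 14→Novak, Nov 15→Vasquez, Nov 16→Diallo, Nov 17→Rossi, Nov 18→Singh, Nov 19→Singh.
Loads: Vasquez 1/1, Diallo 1/1, Rossi 1/1, Novak 1/1, Singh 2/2.

6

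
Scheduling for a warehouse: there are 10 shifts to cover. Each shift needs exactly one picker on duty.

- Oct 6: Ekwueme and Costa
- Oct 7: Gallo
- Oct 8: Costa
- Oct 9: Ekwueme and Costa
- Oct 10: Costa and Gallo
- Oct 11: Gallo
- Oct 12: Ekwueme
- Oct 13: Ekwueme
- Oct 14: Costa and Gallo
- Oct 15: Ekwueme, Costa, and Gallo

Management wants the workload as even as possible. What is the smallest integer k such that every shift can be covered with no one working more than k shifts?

4

With 3 pickers and 10 worker-slots to fill, someone must work at least ⌈10/3⌉ = 4 shifts, so k ≥ 4.
k = 4 works: Oct 6→Ekwueme, Oct 7→Gallo, Oct 8→Costa, Oct 9→Ekwueme, Oct 10→Costa, Oct 11→Gallo, Oct 12→Ekwueme, Oct 13→Ekwueme, Oct 14→Costa, Oct 15→Costa.
Loads: Ekwueme 4, Costa 4, Gallo 2 — all ≤ 4.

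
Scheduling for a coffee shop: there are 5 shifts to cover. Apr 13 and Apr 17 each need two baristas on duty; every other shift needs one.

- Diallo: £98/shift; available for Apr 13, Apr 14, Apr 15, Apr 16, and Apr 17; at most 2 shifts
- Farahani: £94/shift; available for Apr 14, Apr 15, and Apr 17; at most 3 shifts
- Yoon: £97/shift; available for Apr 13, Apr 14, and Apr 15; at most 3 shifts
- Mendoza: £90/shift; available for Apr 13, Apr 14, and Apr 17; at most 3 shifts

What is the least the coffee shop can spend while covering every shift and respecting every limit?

Apr 16 can only be covered by Diallo, so that assignment is forced.
Picking the cheapest available barista for each shift independently would cost £653, and that bound is achievable.
An optimal schedule: Apr 13→Mendoza+Yoon, Apr 14→Mendoza, Apr 15→Farahani, Apr 16→Diallo, Apr 17→Mendoza+Farahani.
Total: 90 + 97 + 90 + 94 + 98 + 90 + 94 = £653.

£653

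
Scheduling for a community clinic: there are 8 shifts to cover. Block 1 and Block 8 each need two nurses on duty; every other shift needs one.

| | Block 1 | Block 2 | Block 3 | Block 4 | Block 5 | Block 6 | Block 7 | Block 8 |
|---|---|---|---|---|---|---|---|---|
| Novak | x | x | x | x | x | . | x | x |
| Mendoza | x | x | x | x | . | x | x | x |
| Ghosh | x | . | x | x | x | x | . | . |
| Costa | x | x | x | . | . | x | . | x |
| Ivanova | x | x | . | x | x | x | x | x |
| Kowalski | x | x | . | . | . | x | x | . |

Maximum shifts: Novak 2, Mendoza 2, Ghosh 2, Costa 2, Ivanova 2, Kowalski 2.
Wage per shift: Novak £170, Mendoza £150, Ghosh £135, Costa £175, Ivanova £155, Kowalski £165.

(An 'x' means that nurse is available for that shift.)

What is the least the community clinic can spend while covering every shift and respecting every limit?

Picking the cheapest available nurse for each shift independently would cost £1430, but that ignores the shift limits.
An optimal schedule: Block 1→Kowalski+Novak, Block 2→Ivanova, Block 3→Ghosh, Block 4→Mendoza, Block 5→Ghosh, Block 6→Kowalski, Block 7→Mendoza, Block 8→Ivanova+Novak.
Total: 165 + 170 + 155 + 135 + 150 + 135 + 165 + 150 + 155 + 170 = £1550.

£1550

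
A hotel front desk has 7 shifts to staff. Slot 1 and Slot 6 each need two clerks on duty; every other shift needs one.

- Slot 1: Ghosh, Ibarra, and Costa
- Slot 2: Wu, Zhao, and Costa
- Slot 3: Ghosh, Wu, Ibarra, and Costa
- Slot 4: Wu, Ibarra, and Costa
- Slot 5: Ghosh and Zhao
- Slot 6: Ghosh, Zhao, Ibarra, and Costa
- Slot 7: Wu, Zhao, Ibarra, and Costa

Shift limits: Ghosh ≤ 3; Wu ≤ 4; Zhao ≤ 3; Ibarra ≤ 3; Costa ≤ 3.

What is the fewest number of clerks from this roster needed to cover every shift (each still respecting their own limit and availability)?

9 slots to fill and no one can take more than 4, so at least ⌈9/4⌉ = 3 clerks are needed.
Ghosh, Wu, and Ibarra alone can cover everything: Slot 1→Ghosh+Ibarra, Slot 2→Wu, Slot 3→Wu, Slot 4→Wu, Slot 5→Ghosh, Slot 6→Ghosh+Ibarra, Slot 7→Wu.

3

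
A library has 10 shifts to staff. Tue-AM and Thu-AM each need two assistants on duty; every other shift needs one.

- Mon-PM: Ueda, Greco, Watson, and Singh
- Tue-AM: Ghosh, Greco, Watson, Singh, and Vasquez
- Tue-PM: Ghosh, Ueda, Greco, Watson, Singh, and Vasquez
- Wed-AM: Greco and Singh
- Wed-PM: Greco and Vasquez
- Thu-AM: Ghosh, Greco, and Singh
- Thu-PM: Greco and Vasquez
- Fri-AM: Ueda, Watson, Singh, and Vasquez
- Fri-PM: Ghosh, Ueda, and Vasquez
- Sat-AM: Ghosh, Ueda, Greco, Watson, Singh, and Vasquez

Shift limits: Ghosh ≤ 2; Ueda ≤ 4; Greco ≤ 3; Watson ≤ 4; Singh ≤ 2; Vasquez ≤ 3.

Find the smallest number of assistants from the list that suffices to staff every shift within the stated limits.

12 slots to fill and no one can take more than 4, so at least ⌈12/4⌉ = 3 assistants are needed.
Any 3 assistants together have capacity at most 4+4+3 = 11 < 12 slots, so 3 can never suffice.
Ghosh, Ueda, Greco, and Vasquez alone can cover everything: Mon-PM→Ueda, Tue-AM→Ghosh+Vasquez, Tue-PM→Ueda, Wed-AM→Greco, Wed-PM→Greco, Thu-AM→Ghosh+Greco, Thu-PM→Vasquez, Fri-AM→Ueda, Fri-PM→Ueda, Sat-AM→Vasquez.

4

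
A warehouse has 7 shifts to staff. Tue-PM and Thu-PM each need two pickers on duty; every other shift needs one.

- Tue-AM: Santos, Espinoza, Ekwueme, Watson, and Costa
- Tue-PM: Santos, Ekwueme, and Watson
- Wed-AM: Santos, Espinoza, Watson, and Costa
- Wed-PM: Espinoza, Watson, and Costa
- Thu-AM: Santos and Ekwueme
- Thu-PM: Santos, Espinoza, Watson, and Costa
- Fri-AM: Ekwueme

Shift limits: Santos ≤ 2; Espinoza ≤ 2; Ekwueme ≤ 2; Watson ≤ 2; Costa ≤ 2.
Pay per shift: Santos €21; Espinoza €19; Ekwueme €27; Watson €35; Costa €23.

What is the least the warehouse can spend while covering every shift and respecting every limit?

Fri-AM can only be covered by Ekwueme, so that assignment is forced.
Picking the cheapest available picker for each shift independently would cost €193, but that ignores the shift limits.
An optimal schedule: Tue-AM→Costa, Tue-PM→Santos+Ekwueme, Wed-AM→Espinoza, Wed-PM→Espinoza, Thu-AM→Santos, Thu-PM→Costa+Watson, Fri-AM→Ekwueme.
Total: 23 + 21 + 27 + 19 + 19 + 21 + 23 + 35 + 27 = €215.

€215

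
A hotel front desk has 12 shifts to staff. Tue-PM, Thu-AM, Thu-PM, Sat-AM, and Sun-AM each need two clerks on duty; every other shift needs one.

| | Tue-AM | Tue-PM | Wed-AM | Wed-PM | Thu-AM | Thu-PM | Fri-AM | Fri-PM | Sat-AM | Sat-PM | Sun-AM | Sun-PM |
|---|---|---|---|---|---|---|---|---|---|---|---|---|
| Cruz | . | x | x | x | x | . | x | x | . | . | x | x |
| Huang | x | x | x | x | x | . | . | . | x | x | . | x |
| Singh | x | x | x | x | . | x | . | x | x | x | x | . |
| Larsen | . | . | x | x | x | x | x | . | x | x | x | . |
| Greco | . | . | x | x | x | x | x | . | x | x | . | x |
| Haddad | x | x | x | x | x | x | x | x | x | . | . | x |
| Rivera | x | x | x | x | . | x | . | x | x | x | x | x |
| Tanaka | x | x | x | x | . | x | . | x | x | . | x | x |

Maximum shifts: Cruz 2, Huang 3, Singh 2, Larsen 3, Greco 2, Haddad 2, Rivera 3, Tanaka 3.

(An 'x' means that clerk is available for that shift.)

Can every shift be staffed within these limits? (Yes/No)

Yes

One valid schedule: Tue-AM→Huang, Tue-PM→Haddad+Rivera, Wed-AM→Singh, Wed-PM→Singh, Thu-AM→Larsen+Greco, Thu-PM→Larsen+Greco, Fri-AM→Cruz, Fri-PM→Cruz, Sat-AM→Haddad+Rivera, Sat-PM→Huang, Sun-AM→Larsen+Rivera, Sun-PM→Huang.
Loads: Cruz 2/2, Huang 3/3, Singh 2/2, Larsen 3/3, Greco 2/2, Haddad 2/2, Rivera 3/3, Tanaka 0/3 — all within limits.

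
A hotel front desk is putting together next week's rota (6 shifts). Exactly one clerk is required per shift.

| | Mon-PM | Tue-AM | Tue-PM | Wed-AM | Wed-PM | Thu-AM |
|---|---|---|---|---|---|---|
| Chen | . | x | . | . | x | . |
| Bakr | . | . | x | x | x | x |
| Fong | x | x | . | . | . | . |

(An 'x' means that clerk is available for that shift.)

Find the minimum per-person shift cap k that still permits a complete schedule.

With 3 clerks and 6 worker-slots to fill, someone must work at least ⌈6/3⌉ = 2 shifts, so k ≥ 2.
k = 2 fails: Shifts {Tue-PM, Wed-AM, Thu-AM} need 3 worker-slots in total, but the clerks available for any of those shifts (Bakr) can supply at most 2 among them. So no valid schedule exists.
k = 3 works: Mon-PM→Fong, Tue-AM→Chen, Tue-PM→Bakr, Wed-AM→Bakr, Wed-PM→Chen, Thu-AM→Bakr.
Loads: Chen 2, Bakr 3, Fong 1 — all ≤ 3.

3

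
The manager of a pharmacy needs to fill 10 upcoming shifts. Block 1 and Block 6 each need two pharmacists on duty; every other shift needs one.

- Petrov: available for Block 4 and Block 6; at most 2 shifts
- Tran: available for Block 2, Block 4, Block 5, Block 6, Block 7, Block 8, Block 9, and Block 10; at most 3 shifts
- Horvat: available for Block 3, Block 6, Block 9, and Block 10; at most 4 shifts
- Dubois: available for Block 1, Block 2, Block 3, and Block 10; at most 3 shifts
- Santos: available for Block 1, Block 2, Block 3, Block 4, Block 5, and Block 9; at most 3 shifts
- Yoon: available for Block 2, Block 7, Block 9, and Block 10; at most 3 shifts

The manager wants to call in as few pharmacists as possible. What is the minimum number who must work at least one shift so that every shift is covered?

12 slots to fill and no one can take more than 4, so at least ⌈12/4⌉ = 3 pharmacists are needed.
Any 3 pharmacists together have capacity at most 4+3+3 = 10 < 12 slots, so 3 can never suffice.
Tran, Horvat, Dubois, and Santos alone can cover everything: Block 1→Dubois+Santos, Block 2→Dubois, Block 3→Horvat, Block 4→Santos, Block 5→Santos, Block 6→Tran+Horvat, Block 7→Tran, Block 8→Tran, Block 9→Horvat, Block 10→Horvat.

4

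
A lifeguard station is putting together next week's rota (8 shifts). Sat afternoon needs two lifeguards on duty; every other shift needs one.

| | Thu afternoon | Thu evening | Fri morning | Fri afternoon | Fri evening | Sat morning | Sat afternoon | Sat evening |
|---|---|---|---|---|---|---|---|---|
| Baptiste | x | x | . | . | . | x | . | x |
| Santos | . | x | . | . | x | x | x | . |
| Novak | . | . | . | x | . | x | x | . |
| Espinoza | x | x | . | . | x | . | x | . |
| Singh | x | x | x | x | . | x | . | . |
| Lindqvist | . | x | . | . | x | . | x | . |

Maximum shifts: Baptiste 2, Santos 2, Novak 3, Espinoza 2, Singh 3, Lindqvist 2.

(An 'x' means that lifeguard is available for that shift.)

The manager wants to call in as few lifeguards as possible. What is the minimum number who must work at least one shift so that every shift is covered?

9 slots to fill and no one can take more than 3, so at least ⌈9/3⌉ = 3 lifeguards are needed.
Any 3 lifeguards together have capacity at most 3+3+2 = 8 < 9 slots, so 3 can never suffice.
Baptiste, Santos, Novak, and Singh alone can cover everything: Thu afternoon→Baptiste, Thu evening→Singh, Fri morning→Singh, Fri afternoon→Novak, Fri evening→Santos, Sat morning→Novak, Sat afternoon→Santos+Novak, Sat evening→Baptiste.

4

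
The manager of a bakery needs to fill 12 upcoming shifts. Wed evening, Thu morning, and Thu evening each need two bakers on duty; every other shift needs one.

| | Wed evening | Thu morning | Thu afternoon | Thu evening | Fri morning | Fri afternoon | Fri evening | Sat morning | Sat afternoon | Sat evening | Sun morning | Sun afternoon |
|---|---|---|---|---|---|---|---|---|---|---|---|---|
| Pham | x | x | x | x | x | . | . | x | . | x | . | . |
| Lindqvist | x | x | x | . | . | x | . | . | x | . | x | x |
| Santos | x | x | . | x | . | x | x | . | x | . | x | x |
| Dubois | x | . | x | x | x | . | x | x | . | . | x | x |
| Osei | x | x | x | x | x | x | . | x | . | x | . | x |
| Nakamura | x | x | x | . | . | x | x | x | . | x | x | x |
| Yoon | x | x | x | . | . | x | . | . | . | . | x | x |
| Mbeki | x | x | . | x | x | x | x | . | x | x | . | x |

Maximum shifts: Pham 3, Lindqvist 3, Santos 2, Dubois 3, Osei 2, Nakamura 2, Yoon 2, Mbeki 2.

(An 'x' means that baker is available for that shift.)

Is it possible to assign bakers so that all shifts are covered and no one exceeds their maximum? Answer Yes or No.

One valid schedule: Wed evening→Dubois+Nakamura, Thu morning→Osei+Nakamura, Thu afternoon→Lindqvist, Thu evening→Dubois+Osei, Fri morning→Pham, Fri afternoon→Santos, Fri evening→Santos, Sat morning→Pham, Sat afternoon→Lindqvist, Sat evening→Pham, Sun morning→Lindqvist, Sun afternoon→Dubois.
Loads: Pham 3/3, Lindqvist 3/3, Santos 2/2, Dubois 3/3, Osei 2/2, Nakamura 2/2, Yoon 0/2, Mbeki 0/2 — all within limits.

Yes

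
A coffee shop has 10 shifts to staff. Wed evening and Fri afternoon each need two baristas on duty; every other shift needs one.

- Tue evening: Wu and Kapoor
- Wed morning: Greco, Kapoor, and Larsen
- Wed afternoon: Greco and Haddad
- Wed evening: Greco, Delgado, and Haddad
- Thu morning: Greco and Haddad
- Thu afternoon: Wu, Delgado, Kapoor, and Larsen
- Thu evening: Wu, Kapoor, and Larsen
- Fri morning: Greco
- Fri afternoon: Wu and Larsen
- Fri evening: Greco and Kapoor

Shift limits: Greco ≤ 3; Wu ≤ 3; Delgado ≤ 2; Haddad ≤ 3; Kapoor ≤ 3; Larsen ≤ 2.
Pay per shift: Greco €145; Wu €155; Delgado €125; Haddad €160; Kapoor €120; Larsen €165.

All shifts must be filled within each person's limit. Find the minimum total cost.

Fri morning can only be covered by Greco, so that assignment is forced.
Fri afternoon can only be covered by Wu and Larsen, so that assignment is forced.
Picking the cheapest available barista for each shift independently would cost €1625, but that ignores the shift limits.
An optimal schedule: Tue evening→Kapoor, Wed morning→Kapoor, Wed afternoon→Greco, Wed evening→Delgado+Haddad, Thu morning→Greco, Thu afternoon→Delgado, Thu evening→Wu, Fri morning→Greco, Fri afternoon→Wu+Larsen, Fri evening→Kapoor.
Total: 120 + 120 + 145 + 125 + 160 + 145 + 125 + 155 + 145 + 155 + 165 + 120 = €1680.

€1680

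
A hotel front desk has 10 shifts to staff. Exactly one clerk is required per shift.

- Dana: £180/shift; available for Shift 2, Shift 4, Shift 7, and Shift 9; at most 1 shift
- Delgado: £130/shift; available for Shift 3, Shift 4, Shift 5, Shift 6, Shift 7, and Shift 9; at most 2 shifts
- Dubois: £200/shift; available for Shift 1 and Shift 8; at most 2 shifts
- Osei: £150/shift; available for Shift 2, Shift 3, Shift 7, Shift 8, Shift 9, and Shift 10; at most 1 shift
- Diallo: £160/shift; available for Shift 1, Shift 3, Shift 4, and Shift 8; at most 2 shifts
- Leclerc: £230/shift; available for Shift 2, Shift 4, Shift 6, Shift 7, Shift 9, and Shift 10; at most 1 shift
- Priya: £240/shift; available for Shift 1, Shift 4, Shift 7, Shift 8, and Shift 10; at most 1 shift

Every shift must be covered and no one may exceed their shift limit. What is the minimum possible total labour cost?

Shift 5 can only be covered by Delgado, so that assignment is forced.
Picking the cheapest available clerk for each shift independently would cost £1390, but that ignores the shift limits.
An optimal schedule: Shift 1→Dubois, Shift 2→Dana, Shift 3→Diallo, Shift 4→Diallo, Shift 5→Delgado, Shift 6→Delgado, Shift 7→Priya, Shift 8→Dubois, Shift 9→Leclerc, Shift 10→Osei.
Total: 200 + 180 + 160 + 160 + 130 + 130 + 240 + 200 + 230 + 150 = £1780.

£1780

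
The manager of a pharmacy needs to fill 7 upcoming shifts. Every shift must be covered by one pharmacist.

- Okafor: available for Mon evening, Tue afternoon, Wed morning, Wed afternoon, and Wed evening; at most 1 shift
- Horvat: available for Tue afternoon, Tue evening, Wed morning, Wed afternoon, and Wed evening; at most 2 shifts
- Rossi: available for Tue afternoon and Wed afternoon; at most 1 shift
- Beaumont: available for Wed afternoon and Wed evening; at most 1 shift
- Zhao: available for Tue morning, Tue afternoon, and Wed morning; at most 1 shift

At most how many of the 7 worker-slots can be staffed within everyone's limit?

6

Total capacity across all pharmacists is 1+2+1+1+1 = 6, and 7 slots are needed, so at most 6 can be filled.
An assignment achieving 6: Mon evening→Okafor, Tue morning→Zhao, Tue afternoon→Rossi, Tue evening→Horvat, Wed morning→Horvat, Wed evening→Beaumont.
Loads: Okafor 1/1, Horvat 2/2, Rossi 1/1, Beaumont 1/1, Zhao 1/1.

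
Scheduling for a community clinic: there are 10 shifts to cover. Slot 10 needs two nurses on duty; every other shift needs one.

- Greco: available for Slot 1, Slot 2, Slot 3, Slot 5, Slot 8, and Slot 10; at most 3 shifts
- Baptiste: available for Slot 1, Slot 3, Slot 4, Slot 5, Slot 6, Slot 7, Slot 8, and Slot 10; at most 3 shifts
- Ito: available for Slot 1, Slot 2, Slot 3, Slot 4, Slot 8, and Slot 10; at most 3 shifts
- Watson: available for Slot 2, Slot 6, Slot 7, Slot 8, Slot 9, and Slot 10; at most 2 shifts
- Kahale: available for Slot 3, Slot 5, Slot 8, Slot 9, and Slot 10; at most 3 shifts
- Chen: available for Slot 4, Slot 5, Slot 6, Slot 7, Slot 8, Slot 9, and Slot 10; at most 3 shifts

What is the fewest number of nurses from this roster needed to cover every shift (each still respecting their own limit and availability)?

11 slots to fill and no one can take more than 3, so at least ⌈11/3⌉ = 4 nurses are needed.
Greco, Baptiste, Ito, and Watson alone can cover everything: Slot 1→Greco, Slot 2→Greco, Slot 3→Ito, Slot 4→Baptiste, Slot 5→Greco, Slot 6→Baptiste, Slot 7→Baptiste, Slot 8→Ito, Slot 9→Watson, Slot 10→Ito+Watson.

4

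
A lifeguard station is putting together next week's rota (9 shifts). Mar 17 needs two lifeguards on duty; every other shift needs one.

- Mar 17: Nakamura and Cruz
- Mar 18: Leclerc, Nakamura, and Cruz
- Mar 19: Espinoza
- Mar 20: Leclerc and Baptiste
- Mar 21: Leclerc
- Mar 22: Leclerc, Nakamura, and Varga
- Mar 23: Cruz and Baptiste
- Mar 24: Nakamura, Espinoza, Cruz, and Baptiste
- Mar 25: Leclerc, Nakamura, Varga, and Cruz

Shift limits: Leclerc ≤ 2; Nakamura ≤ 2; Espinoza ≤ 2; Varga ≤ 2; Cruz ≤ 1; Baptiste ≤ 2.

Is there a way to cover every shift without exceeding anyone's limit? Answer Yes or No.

Mar 17 can only be covered by Nakamura and Cruz, so that assignment is forced.
Mar 19 can only be covered by Espinoza, so that assignment is forced.
Mar 21 can only be covered by Leclerc, so that assignment is forced.
One valid schedule: Mar 17→Nakamura+Cruz, Mar 18→Nakamura, Mar 19→Espinoza, Mar 20→Leclerc, Mar 21→Leclerc, Mar 22→Varga, Mar 23→Baptiste, Mar 24→Espinoza, Mar 25→Varga.
Loads: Leclerc 2/2, Nakamura 2/2, Espinoza 2/2, Varga 2/2, Cruz 1/1, Baptiste 1/2 — all within limits.

Yes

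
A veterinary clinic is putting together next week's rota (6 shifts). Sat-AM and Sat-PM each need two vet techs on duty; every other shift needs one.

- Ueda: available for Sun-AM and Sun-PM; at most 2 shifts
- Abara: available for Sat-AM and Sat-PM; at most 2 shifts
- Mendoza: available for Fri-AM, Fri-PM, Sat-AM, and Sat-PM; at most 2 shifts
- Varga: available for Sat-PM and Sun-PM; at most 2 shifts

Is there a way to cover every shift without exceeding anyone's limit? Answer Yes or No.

Total capacity is 8 and 8 slots are needed, so capacity alone doesn't rule it out.
Shifts {Fri-AM, Fri-PM, Sat-AM} need 4 worker-slots in total, but the vet techs available for any of those shifts (Abara and Mendoza) can supply at most 3 among them. So no valid schedule exists.

No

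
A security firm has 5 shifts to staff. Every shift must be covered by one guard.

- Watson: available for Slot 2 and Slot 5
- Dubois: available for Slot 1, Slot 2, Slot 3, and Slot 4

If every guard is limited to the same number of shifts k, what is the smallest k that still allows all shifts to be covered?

3

With 2 guards and 5 worker-slots to fill, someone must work at least ⌈5/2⌉ = 3 shifts, so k ≥ 3.
k = 3 works: Slot 1→Dubois, Slot 2→Watson, Slot 3→Dubois, Slot 4→Dubois, Slot 5→Watson.
Loads: Watson 2, Dubois 3 — all ≤ 3.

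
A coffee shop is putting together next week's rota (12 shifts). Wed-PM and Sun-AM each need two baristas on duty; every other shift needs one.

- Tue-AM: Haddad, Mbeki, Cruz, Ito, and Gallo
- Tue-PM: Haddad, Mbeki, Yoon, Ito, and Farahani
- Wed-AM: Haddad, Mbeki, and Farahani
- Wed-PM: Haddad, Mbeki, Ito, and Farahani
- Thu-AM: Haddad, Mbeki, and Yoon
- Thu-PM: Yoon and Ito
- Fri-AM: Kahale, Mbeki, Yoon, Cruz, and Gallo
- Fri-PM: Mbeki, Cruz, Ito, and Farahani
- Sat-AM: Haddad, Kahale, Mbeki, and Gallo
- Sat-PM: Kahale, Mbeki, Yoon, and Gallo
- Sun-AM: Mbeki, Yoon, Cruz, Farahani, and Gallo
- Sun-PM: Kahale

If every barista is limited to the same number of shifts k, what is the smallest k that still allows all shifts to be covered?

With 8 baristas and 14 worker-slots to fill, someone must work at least ⌈14/8⌉ = 2 shifts, so k ≥ 2.
k = 2 works: Tue-AM→Cruz, Tue-PM→Yoon, Wed-AM→Haddad, Wed-PM→Ito+Farahani, Thu-AM→Haddad, Thu-PM→Yoon, Fri-AM→Cruz, Fri-PM→Mbeki, Sat-AM→Kahale, Sat-PM→Mbeki, Sun-AM→Farahani+Gallo, Sun-PM→Kahale.
Loads: Haddad 2, Kahale 2, Mbeki 2, Yoon 2, Cruz 2, Ito 1, Farahani 2, Gallo 1 — all ≤ 2.

2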